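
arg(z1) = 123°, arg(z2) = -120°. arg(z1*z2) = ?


arg(z1*z2) = 123° - 120° = 3°
Normalized to (-180°, 180°]: 3°

3°


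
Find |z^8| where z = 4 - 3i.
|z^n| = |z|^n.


|z| = sqrt(16+9) = sqrt(25) = 5
|z^8| = |z|^8 = 5^8 = 390625

|z^8| = 390625


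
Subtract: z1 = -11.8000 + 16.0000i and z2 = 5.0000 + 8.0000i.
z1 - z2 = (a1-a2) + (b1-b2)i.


Real: -11.8 - 5 = -16.8
Imag: 16 - 8 = 8

-16.8000 + 8.0000i


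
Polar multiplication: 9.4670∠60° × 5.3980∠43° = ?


r = 9.4670 * 5.3980 = 51.1029
theta = 60° + 43° = 103° = 103° (mod 360)

51.1029 cis(103°)


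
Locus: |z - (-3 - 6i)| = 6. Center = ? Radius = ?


|z - z0| = r is a circle with center z0 and radius r.
Center = (-3, -6), radius = 6

Circle with center (-3, -6) and radius 6


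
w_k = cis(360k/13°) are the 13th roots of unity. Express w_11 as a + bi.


Angle = 360*11/13 = 304.6154°
a = cos(304.6154°) = 0.5681
b = sin(304.6154°) = -0.8230

0.5681 - 0.8230i


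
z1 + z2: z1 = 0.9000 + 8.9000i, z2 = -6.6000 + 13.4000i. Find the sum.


Real: 0.9 - 6.6 = -5.7
Imag: 8.9 + 13.4 = 22.3

-5.7000 + 22.3000i


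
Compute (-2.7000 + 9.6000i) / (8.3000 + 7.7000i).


Conjugate of z2 = 8.3000 - 7.7000i
Numerator: (-2.7000 + 9.6000i)(8.3000 - 7.7000i) = 51.5100 + 100.4700i
Denominator: 8.3^2 + 7.7^2 = 128.18
Result = (51.5100 + 100.4700i)/128.18

0.4019 + 0.7838i


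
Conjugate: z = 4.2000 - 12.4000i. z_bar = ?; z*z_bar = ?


z_bar = 4.2000 + 12.4000i
z*z_bar = 4.2^2 + (-12.4)^2 = 17.64 + 153.76 = 171.4

z_bar = 4.2000 + 12.4000i, z*z_bar = 171.4


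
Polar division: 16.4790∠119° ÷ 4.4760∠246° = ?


r = 16.4790 / 4.4760 = 3.6816
theta = 119° - 246° = -127° = 233° (mod 360)

3.6816 cis(233°)


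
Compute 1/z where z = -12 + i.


|z|^2 = 144+1 = 145
1/z = (-12 - 1i)/145

1/z = -0.0828 - 0.0069i


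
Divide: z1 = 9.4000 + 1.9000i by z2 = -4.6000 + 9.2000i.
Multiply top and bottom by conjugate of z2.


Conjugate of z2 = -4.6000 - 9.2000i
Numerator: (9.4000 + 1.9000i)(-4.6000 - 9.2000i) = -25.7600 - 95.2200i
Denominator: (-4.6)^2 + 9.2^2 = 105.8
Result = (-25.7600 - 95.2200i)/105.8

-0.2435 - 0.9000i


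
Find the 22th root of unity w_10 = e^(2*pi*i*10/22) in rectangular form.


Angle = 360*10/22 = 163.6364°
a = cos(163.6364°) = -0.9595
b = sin(163.6364°) = 0.2817

-0.9595 + 0.2817i


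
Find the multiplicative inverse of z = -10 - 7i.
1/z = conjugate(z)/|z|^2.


|z|^2 = 100+49 = 149
1/z = (-10 + 7i)/149

1/z = -0.0671 + 0.0470i


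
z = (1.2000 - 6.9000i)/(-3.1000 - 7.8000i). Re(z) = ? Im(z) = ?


Multiply by conjugate: (1.2000 - 6.9000i)(-3.1000 + 7.8000i) / ((-3.1)^2 + (-7.8)^2)
Numerator real = 1.2*(-3.1) - (6.9)*(-7.8) = 50.1
Numerator imag = -6.9*(-3.1) - 1.2*(-7.8) = 30.75
Denominator = 70.45
Re(z) = 50.1/70.45 = 0.7111
Im(z) = 30.75/70.45 = 0.4365

Re(z) = 0.7111, Im(z) = 0.4365


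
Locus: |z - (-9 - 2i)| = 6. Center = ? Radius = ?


|z - z0| = r is a circle with center z0 and radius r.
Center = (-9, -2), radius = 6

Circle with center (-9, -2) and radius 6


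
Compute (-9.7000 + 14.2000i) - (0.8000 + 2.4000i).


Real: -9.7 - 0.8 = -10.5
Imag: 14.2 - 2.4 = 11.8

-10.5000 + 11.8000i


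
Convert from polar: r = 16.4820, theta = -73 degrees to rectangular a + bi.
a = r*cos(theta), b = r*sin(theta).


a = 16.4820*cos(-73°) = 16.4820*0.292372 = 4.8189
b = 16.4820*sin(-73°) = 16.4820*(-0.956305) = -15.7618

4.8189 - 15.7618i


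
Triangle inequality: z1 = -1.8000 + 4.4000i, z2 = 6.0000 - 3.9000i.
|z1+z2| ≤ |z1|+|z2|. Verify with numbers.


|z1| = sqrt((-1.8)^2 + 4.4^2) = sqrt(22.6) = 4.7539
|z2| = sqrt(6^2 + (-3.9)^2) = sqrt(51.21) = 7.1561
z1+z2 = 4.2000 + 0.5000i
|z1+z2| = sqrt(17.89) = 4.2297
|z1|+|z2| = 4.7539 + 7.1561 = 11.9100

|z1+z2| = 4.2297 ≤ |z1|+|z2| = 11.9100 (verified)


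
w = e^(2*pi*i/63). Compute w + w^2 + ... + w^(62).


With w = e^(2*pi*i/63), all 63 of the 63th roots of unity w^0 = 1, w, ..., w^(62) sum to 0: 1 + w + ... + w^(62) = (1 - w^63)/(1 - w) = 0 since w^63 = 1, w ≠ 1.
Removing the root 1: w + w^2 + ... + w^(62) = 0 - 1 = -1

Sum = -1


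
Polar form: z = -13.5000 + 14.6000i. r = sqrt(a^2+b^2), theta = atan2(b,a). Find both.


r = sqrt(182.25+213.16) = sqrt(395.41) = 19.8849
theta = atan2(14.6, -13.5) = 132.7582 degrees

r = 19.8849, theta = 132.7582 degrees


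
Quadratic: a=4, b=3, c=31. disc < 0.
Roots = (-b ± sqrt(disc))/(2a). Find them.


disc = 3^2 - 4*4*31 = 9 - 496 = -487
sqrt(|disc|) = sqrt(487) = 22.0681
Real part = -3/(2*4) = -0.3750
Imag part = 22.0681/(2*4) = 2.7585

-0.3750 ± 2.7585i


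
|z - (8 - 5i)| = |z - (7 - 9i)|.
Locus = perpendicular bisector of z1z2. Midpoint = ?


Equal distances means the locus is the perpendicular bisector of z1 and z2.
Midpoint = ((8+7)/2, (-5+(-9))/2) = (7.5000, -7.0000)

Perpendicular bisector through (7.5000, -7.0000)


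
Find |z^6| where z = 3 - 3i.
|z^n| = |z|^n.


|z| = sqrt(9+9) = sqrt(18) = 4.2426
|z^6| = |z|^6 = (sqrt(18))^6 = 18^3 = 5832

|z^6| = 5832


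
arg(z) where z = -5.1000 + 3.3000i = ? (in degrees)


Re = -5.1, Im = 3.3
arg = atan2(3.3, -5.1) = 147.0948 degrees

arg(z) = 147.0948 degrees


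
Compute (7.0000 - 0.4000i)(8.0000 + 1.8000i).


Real = 7*8 - (-0.4)*1.8 = 56 - (-0.72) = 56.72
Imag = 7*1.8 + 8*(-0.4) = 12.6 - (3.2) = 9.4

56.7200 + 9.4000i


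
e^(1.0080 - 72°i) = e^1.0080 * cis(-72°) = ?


e^1.0080 = 2.7401
cos(-72°) = 0.309
sin(-72°) = -0.95106
Real = 2.7401*0.309 = 0.8467
Imag = 2.7401*(-0.95106) = -2.6060

0.8467 - 2.6060i


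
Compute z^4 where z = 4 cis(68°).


r^4 = 4^4 = 256
n*theta = 4*68° = 272° = 272° (mod 360)
a = 256*cos(272°) = 8.9343
b = 256*sin(272°) = -255.8441

256 cis(272°) = 8.9343 - 255.8441i


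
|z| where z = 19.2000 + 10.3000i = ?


|z| = sqrt(19.2^2 + 10.3^2) = sqrt(368.64 + 106.09) = sqrt(474.73) = 21.7883

|z| = 21.7883


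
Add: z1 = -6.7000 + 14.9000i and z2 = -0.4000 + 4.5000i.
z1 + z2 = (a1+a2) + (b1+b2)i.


Real: -6.7 - 0.4 = -7.1
Imag: 14.9 + 4.5 = 19.4

-7.1000 + 19.4000i


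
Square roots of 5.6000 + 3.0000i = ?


|z| = sqrt(31.36+9) = 6.3530
sqrt((|z|+a)/2) = sqrt((6.3530+5.6)/2) = sqrt(5.9765) = 2.4447
sqrt((|z|-a)/2) = sqrt((6.3530-5.6)/2) = sqrt(0.3765) = 0.6136

±(2.4447 + 0.6136i) i.e. 2.4447 + 0.6136i and -2.4447 - 0.6136i


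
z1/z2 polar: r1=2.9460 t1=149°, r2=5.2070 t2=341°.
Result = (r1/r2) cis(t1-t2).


r = 2.9460 / 5.2070 = 0.5658
theta = 149° - 341° = -192° = 168° (mod 360)

0.5658 cis(168°)


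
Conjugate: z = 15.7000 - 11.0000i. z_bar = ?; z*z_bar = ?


z_bar = 15.7000 + 11.0000i
z*z_bar = 15.7^2 + (-11)^2 = 246.49 + 121 = 367.49

z_bar = 15.7000 + 11.0000i, z*z_bar = 367.49


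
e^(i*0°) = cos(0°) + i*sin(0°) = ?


cos(0°) = 1.0000
sin(0°) = 0

e^(i*0°) = 1.0000 + 0i


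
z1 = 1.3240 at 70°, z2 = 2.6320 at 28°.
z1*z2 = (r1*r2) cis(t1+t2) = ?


r = 1.3240 * 2.6320 = 3.4848
theta = 70° + 28° = 98° = 98° (mod 360)

3.4848 cis(98°)


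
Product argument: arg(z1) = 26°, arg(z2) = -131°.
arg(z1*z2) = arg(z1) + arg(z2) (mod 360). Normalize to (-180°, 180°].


arg(z1*z2) = 26° - 131° = -105°
Normalized to (-180°, 180°]: -105°

-105°


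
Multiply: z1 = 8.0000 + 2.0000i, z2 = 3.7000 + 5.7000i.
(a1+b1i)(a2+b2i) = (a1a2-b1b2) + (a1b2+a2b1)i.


Real = 8*3.7 - 2*5.7 = 29.6 - 11.4 = 18.2
Imag = 8*5.7 + 3.7*2 = 45.6 + 7.4 = 53

18.2000 + 53.0000i


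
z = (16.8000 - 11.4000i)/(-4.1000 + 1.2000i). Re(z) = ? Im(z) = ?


Multiply by conjugate: (16.8000 - 11.4000i)(-4.1000 - 1.2000i) / ((-4.1)^2 + 1.2^2)
Numerator real = 16.8*(-4.1) - (11.4)*1.2 = -82.56
Numerator imag = -11.4*(-4.1) - 16.8*1.2 = 26.58
Denominator = 18.25
Re(z) = -82.56/18.25 = -4.5238
Im(z) = 26.58/18.25 = 1.4564

Re(z) = -4.5238, Im(z) = 1.4564


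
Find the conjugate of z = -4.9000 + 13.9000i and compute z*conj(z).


z_bar = -4.9000 - 13.9000i
z*z_bar = (-4.9)^2 + 13.9^2 = 24.01 + 193.21 = 217.22

z_bar = -4.9000 - 13.9000i, z*z_bar = 217.22


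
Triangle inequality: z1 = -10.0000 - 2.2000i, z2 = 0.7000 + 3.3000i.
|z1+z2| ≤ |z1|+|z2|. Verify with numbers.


|z1| = sqrt((-10)^2 + (-2.2)^2) = sqrt(104.84) = 10.2391
|z2| = sqrt(0.7^2 + 3.3^2) = sqrt(11.38) = 3.3734
z1+z2 = -9.3000 + 1.1000i
|z1+z2| = sqrt(87.7) = 9.3648
|z1|+|z2| = 10.2391 + 3.3734 = 13.6125

|z1+z2| = 9.3648 ≤ |z1|+|z2| = 13.6125 (verified)


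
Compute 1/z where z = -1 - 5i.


|z|^2 = 1+25 = 26
1/z = (-1 + 5i)/26

1/z = -0.0385 + 0.1923i


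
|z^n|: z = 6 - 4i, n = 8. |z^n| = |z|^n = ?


|z| = sqrt(36+16) = sqrt(52) = 7.2111
|z^8| = |z|^8 = (sqrt(52))^8 = 52^4 = 7311616

|z^8| = 7311616


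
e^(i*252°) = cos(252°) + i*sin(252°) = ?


cos(252°) = -0.3090
sin(252°) = -0.9511

e^(i*252°) = -0.3090 - 0.9511i


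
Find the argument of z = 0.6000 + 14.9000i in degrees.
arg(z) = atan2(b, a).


Re = 0.6, Im = 14.9
arg = atan2(14.9, 0.6) = 87.6940 degrees

arg(z) = 87.6940 degrees


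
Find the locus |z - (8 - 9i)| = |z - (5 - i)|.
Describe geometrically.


Equal distances means the locus is the perpendicular bisector of z1 and z2.
Midpoint = ((8+5)/2, (-9+(-1))/2) = (6.5000, -5.0000)

Perpendicular bisector through (6.5000, -5.0000)


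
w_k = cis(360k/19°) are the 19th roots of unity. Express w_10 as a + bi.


Angle = 360*10/19 = 189.4737°
a = cos(189.4737°) = -0.9864
b = sin(189.4737°) = -0.1646

-0.9864 - 0.1646i


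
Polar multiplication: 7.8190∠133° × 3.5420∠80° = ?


r = 7.8190 * 3.5420 = 27.6949
theta = 133° + 80° = 213° = 213° (mod 360)

27.6949 cis(213°)


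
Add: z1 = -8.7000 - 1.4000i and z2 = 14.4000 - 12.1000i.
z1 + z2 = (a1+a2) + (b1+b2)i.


Real: -8.7 + 14.4 = 5.7
Imag: -1.4 - 12.1 = -13.5

5.7000 - 13.5000i


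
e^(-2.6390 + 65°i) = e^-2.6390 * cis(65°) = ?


e^-2.6390 = 0.0714
cos(65°) = 0.4226
sin(65°) = 0.9063
Real = 0.0714*0.4226 = 0.0302
Imag = 0.0714*0.9063 = 0.0647

0.0302 + 0.0647i


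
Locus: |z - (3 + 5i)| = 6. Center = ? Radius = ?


|z - z0| = r is a circle with center z0 and radius r.
Center = (3, 5), radius = 6

Circle with center (3, 5) and radius 6


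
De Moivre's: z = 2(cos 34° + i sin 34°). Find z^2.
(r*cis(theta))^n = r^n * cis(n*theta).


r^2 = 2^2 = 4
n*theta = 2*34° = 68° = 68° (mod 360)
a = 4*cos(68°) = 1.4984
b = 4*sin(68°) = 3.7087

4 cis(68°) = 1.4984 + 3.7087i


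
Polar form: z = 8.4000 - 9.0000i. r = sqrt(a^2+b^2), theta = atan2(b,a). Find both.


r = sqrt(70.56+81) = sqrt(151.56) = 12.3110
theta = atan2(-9, 8.4) = -46.9749 degrees

r = 12.3110, theta = -46.9749 degrees


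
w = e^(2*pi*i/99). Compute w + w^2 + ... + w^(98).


With w = e^(2*pi*i/99), all 99 of the 99th roots of unity w^0 = 1, w, ..., w^(98) sum to 0: 1 + w + ... + w^(98) = (1 - w^99)/(1 - w) = 0 since w^99 = 1, w ≠ 1.
Removing the root 1: w + w^2 + ... + w^(98) = 0 - 1 = -1

Sum = -1


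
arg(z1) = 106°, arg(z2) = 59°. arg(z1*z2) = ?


arg(z1*z2) = 106° + 59° = 165°
Normalized to (-180°, 180°]: 165°

165°


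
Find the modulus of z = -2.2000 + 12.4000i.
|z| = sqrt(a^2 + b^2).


|z| = sqrt((-2.2)^2 + 12.4^2) = sqrt(4.84 + 153.76) = sqrt(158.6) = 12.5936

|z| = 12.5936


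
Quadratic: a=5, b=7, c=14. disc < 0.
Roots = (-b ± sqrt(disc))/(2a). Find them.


disc = 7^2 - 4*5*14 = 49 - 280 = -231
sqrt(|disc|) = sqrt(231) = 15.1987
Real part = -7/(2*5) = -0.7000
Imag part = 15.1987/(2*5) = 1.5199

-0.7000 ± 1.5199i


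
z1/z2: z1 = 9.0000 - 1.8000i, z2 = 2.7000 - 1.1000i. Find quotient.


Conjugate of z2 = 2.7000 + 1.1000i
Numerator: (9.0000 - 1.8000i)(2.7000 + 1.1000i) = 26.2800 + 5.0400i
Denominator: 2.7^2 + (-1.1)^2 = 8.5
Result = (26.2800 + 5.0400i)/8.5

3.0918 + 0.5929i


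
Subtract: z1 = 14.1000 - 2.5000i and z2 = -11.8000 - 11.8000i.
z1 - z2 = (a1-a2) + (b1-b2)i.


Real: 14.1 + 11.8 = 25.9
Imag: -2.5 + 11.8 = 9.3

25.9000 + 9.3000i


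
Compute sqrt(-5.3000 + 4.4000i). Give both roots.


|z| = sqrt(28.09+19.36) = 6.8884
sqrt((|z|+a)/2) = sqrt((6.8884+(-5.3))/2) = sqrt(0.7942) = 0.8912
sqrt((|z|-a)/2) = sqrt((6.8884-(-5.3))/2) = sqrt(6.0942) = 2.4686

±(0.8912 + 2.4686i) i.e. 0.8912 + 2.4686i and -0.8912 - 2.4686i


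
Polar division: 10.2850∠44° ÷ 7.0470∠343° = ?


r = 10.2850 / 7.0470 = 1.4595
theta = 44° - 343° = -299° = 61° (mod 360)

1.4595 cis(61°)


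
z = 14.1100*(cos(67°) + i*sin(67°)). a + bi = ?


a = 14.1100*cos(67°) = 14.1100*0.39073 = 5.5132
b = 14.1100*sin(67°) = 14.1100*0.9205 = 12.9883

5.5132 + 12.9883i


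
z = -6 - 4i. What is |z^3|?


|z| = sqrt(36+16) = sqrt(52) = 7.2111
|z^3| = |z|^3 = (sqrt(52))^3 = 52*sqrt(52)

|z^3| = 52*sqrt(52) ≈ 374.9773


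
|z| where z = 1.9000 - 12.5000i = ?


|z| = sqrt(1.9^2 + (-12.5)^2) = sqrt(3.61 + 156.25) = sqrt(159.86) = 12.6436

|z| = 12.6436


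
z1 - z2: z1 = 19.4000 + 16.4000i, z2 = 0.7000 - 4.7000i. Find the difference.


Real: 19.4 - 0.7 = 18.7
Imag: 16.4 + 4.7 = 21.1

18.7000 + 21.1000i


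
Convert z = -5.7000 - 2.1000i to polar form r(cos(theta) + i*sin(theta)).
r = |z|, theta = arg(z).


r = sqrt(32.49+4.41) = sqrt(36.9) = 6.0745
theta = atan2(-2.1, -5.7) = -159.7751 degrees

r = 6.0745, theta = -159.7751 degrees


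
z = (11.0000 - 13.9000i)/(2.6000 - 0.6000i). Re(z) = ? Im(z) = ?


Multiply by conjugate: (11.0000 - 13.9000i)(2.6000 + 0.6000i) / (2.6^2 + (-0.6)^2)
Numerator real = 11*2.6 - (13.9)*(-0.6) = 36.94
Numerator imag = -13.9*2.6 - 11*(-0.6) = -29.54
Denominator = 7.12
Re(z) = 36.94/7.12 = 5.1882
Im(z) = -29.54/7.12 = -4.1489

Re(z) = 5.1882, Im(z) = -4.1489


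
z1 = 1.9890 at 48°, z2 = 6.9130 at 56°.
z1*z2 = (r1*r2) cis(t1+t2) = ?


r = 1.9890 * 6.9130 = 13.7500
theta = 48° + 56° = 104° = 104° (mod 360)

13.7500 cis(104°)


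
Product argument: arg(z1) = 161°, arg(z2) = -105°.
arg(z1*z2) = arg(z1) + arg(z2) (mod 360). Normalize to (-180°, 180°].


arg(z1*z2) = 161° - 105° = 56°
Normalized to (-180°, 180°]: 56°

56°


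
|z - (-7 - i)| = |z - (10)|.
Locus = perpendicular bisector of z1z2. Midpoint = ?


Equal distances means the locus is the perpendicular bisector of z1 and z2.
Midpoint = ((-7+10)/2, (-1+0)/2) = (1.5000, -0.5000)

Perpendicular bisector through (1.5000, -0.5000)


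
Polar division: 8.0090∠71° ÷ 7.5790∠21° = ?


r = 8.0090 / 7.5790 = 1.0567
theta = 71° - 21° = 50° = 50° (mod 360)

1.0567 cis(50°)


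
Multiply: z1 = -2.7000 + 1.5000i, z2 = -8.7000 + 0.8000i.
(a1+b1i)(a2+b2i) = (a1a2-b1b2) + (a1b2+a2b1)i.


Real = -2.7*(-8.7) - 1.5*0.8 = 23.49 - 1.2 = 22.29
Imag = -2.7*0.8 - (8.7)*1.5 = -2.16 - (13.05) = -15.21

22.2900 - 15.2100i


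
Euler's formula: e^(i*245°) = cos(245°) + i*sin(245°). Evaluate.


cos(245°) = -0.4226
sin(245°) = -0.9063

e^(i*245°) = -0.4226 - 0.9063i


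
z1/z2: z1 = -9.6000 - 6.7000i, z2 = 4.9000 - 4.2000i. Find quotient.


Conjugate of z2 = 4.9000 + 4.2000i
Numerator: (-9.6000 - 6.7000i)(4.9000 + 4.2000i) = -18.9000 - 73.1500i
Denominator: 4.9^2 + (-4.2)^2 = 41.65
Result = (-18.9000 - 73.1500i)/41.65

-0.4538 - 1.7563i


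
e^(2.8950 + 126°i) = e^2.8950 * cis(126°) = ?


e^2.8950 = 18.0835
cos(126°) = -0.587785
sin(126°) = 0.80902
Real = 18.0835*(-0.587785) = -10.6292
Imag = 18.0835*0.80902 = 14.6299

-10.6292 + 14.6299i


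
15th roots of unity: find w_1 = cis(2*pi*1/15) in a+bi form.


Angle = 360*1/15 = 24°
a = cos(24°) = 0.9135
b = sin(24°) = 0.4067

0.9135 + 0.4067i


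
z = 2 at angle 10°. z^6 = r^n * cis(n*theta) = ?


r^6 = 2^6 = 64
n*theta = 6*10° = 60° = 60° (mod 360)
a = 64*cos(60°) = 32.0000
b = 64*sin(60°) = 55.4256

64 cis(60°) = 32.0000 + 55.4256i


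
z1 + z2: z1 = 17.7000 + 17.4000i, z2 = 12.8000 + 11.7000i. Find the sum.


Real: 17.7 + 12.8 = 30.5
Imag: 17.4 + 11.7 = 29.1

30.5000 + 29.1000i


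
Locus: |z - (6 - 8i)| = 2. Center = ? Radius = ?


|z - z0| = r is a circle with center z0 and radius r.
Center = (6, -8), radius = 2

Circle with center (6, -8) and radius 2


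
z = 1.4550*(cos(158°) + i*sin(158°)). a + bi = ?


a = 1.4550*cos(158°) = 1.4550*(-0.9272) = -1.3491
b = 1.4550*sin(158°) = 1.4550*0.37461 = 0.5451

-1.3491 + 0.5451i


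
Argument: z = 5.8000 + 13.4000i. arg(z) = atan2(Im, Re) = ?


Re = 5.8, Im = 13.4
arg = atan2(13.4, 5.8) = 66.5953 degrees

arg(z) = 66.5953 degrees


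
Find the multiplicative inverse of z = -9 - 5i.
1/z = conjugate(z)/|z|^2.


|z|^2 = 81+25 = 106
1/z = (-9 + 5i)/106

1/z = -0.0849 + 0.0472i


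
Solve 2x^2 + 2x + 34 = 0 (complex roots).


disc = 2^2 - 4*2*34 = 4 - 272 = -268
sqrt(|disc|) = sqrt(268) = 16.3707
Real part = -2/(2*2) = -0.5000
Imag part = 16.3707/(2*2) = 4.0927

-0.5000 ± 4.0927i


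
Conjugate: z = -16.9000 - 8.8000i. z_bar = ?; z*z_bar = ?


z_bar = -16.9000 + 8.8000i
z*z_bar = (-16.9)^2 + (-8.8)^2 = 285.61 + 77.44 = 363.05

z_bar = -16.9000 + 8.8000i, z*z_bar = 363.05


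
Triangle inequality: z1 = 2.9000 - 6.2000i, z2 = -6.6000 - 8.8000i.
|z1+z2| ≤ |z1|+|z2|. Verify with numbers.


|z1| = sqrt(2.9^2 + (-6.2)^2) = sqrt(46.85) = 6.8447
|z2| = sqrt((-6.6)^2 + (-8.8)^2) = sqrt(121) = 11.0000
z1+z2 = -3.7000 - 15.0000i
|z1+z2| = sqrt(238.69) = 15.4496
|z1|+|z2| = 6.8447 + 11.0000 = 17.8447

|z1+z2| = 15.4496 ≤ |z1|+|z2| = 17.8447 (verified)


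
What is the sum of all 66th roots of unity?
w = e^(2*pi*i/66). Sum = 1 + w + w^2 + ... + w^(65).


The sum of all 66th roots of unity is 0.
Geometric series: (1 - w^66)/(1 - w) = (1-1)/(1-w) = 0 since w^66 = 1, w ≠ 1.
Alternatively: coefficient of z^65 in z^66 - 1 is 0.

0


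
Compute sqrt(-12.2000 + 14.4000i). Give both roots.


|z| = sqrt(148.84+207.36) = 18.8733
sqrt((|z|+a)/2) = sqrt((18.8733+(-12.2))/2) = sqrt(3.3366) = 1.8266
sqrt((|z|-a)/2) = sqrt((18.8733-(-12.2))/2) = sqrt(15.5366) = 3.9417

±(1.8266 + 3.9417i) i.e. 1.8266 + 3.9417i and -1.8266 - 3.9417i


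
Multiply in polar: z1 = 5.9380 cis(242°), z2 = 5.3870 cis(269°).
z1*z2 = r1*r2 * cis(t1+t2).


r = 5.9380 * 5.3870 = 31.9880
theta = 242° + 269° = 511° = 151° (mod 360)

31.9880 cis(151°)


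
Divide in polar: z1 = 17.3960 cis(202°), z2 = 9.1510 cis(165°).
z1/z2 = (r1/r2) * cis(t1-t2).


r = 17.3960 / 9.1510 = 1.9010
theta = 202° - 165° = 37° = 37° (mod 360)

1.9010 cis(37°)


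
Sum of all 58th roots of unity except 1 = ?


With w = e^(2*pi*i/58), all 58 of the 58th roots of unity w^0 = 1, w, ..., w^(57) sum to 0: 1 + w + ... + w^(57) = (1 - w^58)/(1 - w) = 0 since w^58 = 1, w ≠ 1.
Removing the root 1: w + w^2 + ... + w^(57) = 0 - 1 = -1

Sum = -1


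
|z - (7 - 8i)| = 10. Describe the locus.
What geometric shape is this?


|z - z0| = r is a circle with center z0 and radius r.
Center = (7, -8), radius = 10

Circle with center (7, -8) and radius 10


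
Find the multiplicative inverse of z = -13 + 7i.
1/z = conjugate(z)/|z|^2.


|z|^2 = 169+49 = 218
1/z = (-13 - 7i)/218

1/z = -0.0596 - 0.0321i


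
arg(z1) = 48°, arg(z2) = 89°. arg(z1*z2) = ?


arg(z1*z2) = 48° + 89° = 137°
Normalized to (-180°, 180°]: 137°

137°


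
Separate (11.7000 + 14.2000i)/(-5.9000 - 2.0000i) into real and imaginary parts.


Multiply by conjugate: (11.7000 + 14.2000i)(-5.9000 + 2.0000i) / ((-5.9)^2 + (-2)^2)
Numerator real = 11.7*(-5.9) + 14.2*(-2) = -97.43
Numerator imag = 14.2*(-5.9) - 11.7*(-2) = -60.38
Denominator = 38.81
Re(z) = -97.43/38.81 = -2.5104
Im(z) = -60.38/38.81 = -1.5558

Re(z) = -2.5104, Im(z) = -1.5558


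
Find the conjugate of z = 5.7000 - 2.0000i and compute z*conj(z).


z_bar = 5.7000 + 2.0000i
z*z_bar = 5.7^2 + (-2)^2 = 32.49 + 4 = 36.49

z_bar = 5.7000 + 2.0000i, z*z_bar = 36.49


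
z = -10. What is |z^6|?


|z| = sqrt(100+0) = sqrt(100) = 10
|z^6| = |z|^6 = 10^6 = 1000000

|z^6| = 1000000


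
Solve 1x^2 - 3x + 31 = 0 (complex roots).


disc = (-3)^2 - 4*1*31 = 9 - 124 = -115
sqrt(|disc|) = sqrt(115) = 10.7238
Real part = 3/(2*1) = 1.5000
Imag part = 10.7238/(2*1) = 5.3619

1.5000 ± 5.3619i


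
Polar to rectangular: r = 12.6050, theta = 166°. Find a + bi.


a = 12.6050*cos(166°) = 12.6050*(-0.9703) = -12.2306
b = 12.6050*sin(166°) = 12.6050*0.24192 = 3.0494

-12.2306 + 3.0494i


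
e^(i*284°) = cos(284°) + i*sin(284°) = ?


cos(284°) = 0.2419
sin(284°) = -0.9703

e^(i*284°) = 0.2419 - 0.9703i


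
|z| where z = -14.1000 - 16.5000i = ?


|z| = sqrt((-14.1)^2 + (-16.5)^2) = sqrt(198.81 + 272.25) = sqrt(471.06) = 21.7039

|z| = 21.7039


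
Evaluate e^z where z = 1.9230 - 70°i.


e^1.9230 = 6.8415
cos(-70°) = 0.34202
sin(-70°) = -0.93969
Real = 6.8415*0.34202 = 2.3399
Imag = 6.8415*(-0.93969) = -6.4289

2.3399 - 6.4289i


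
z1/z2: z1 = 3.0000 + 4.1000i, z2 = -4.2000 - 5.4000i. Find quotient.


Conjugate of z2 = -4.2000 + 5.4000i
Numerator: (3.0000 + 4.1000i)(-4.2000 + 5.4000i) = -34.7400 - 1.0200i
Denominator: (-4.2)^2 + (-5.4)^2 = 46.8
Result = (-34.7400 - 1.0200i)/46.8

-0.7423 - 0.0218i


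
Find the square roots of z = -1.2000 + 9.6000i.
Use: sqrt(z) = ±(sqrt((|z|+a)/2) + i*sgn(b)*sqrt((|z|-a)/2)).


|z| = sqrt(1.44+92.16) = 9.6747
sqrt((|z|+a)/2) = sqrt((9.6747+(-1.2))/2) = sqrt(4.2374) = 2.0585
sqrt((|z|-a)/2) = sqrt((9.6747-(-1.2))/2) = sqrt(5.4374) = 2.3318

±(2.0585 + 2.3318i) i.e. 2.0585 + 2.3318i and -2.0585 - 2.3318i


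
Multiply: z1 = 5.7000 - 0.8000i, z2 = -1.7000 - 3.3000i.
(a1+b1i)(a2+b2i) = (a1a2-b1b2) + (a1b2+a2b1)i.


Real = 5.7*(-1.7) - (-0.8)*(-3.3) = -9.69 - 2.64 = -12.33
Imag = 5.7*(-3.3) - (1.7)*(-0.8) = -18.81 + 1.36 = -17.45

-12.3300 - 17.4500i


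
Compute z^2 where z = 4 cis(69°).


r^2 = 4^2 = 16
n*theta = 2*69° = 138° = 138° (mod 360)
a = 16*cos(138°) = -11.8903
b = 16*sin(138°) = 10.7061

16 cis(138°) = -11.8903 + 10.7061i


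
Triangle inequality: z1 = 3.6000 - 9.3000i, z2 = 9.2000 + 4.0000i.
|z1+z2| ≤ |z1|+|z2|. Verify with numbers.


|z1| = sqrt(3.6^2 + (-9.3)^2) = sqrt(99.45) = 9.9725
|z2| = sqrt(9.2^2 + 4^2) = sqrt(100.64) = 10.0319
z1+z2 = 12.8000 - 5.3000i
|z1+z2| = sqrt(191.93) = 13.8539
|z1|+|z2| = 9.9725 + 10.0319 = 20.0044

|z1+z2| = 13.8539 ≤ |z1|+|z2| = 20.0044 (verified)


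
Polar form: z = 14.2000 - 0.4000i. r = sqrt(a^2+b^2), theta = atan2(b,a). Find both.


r = sqrt(201.64+0.16) = sqrt(201.8) = 14.2056
theta = atan2(-0.4, 14.2) = -1.6135 degrees

r = 14.2056, theta = -1.6135 degrees


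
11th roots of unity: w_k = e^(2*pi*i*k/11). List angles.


The 11th roots of unity are cis(360k/11°) for k=0..10
Angle step = 360/11 = 32.7273°
Primitive root: cis(32.7273°)
Primitive root = 0.8413 + 0.5406i

11 roots at angles: 0°, 32.7273°, 65.4545°, 98.1818°, 130.9091°, 163.6364°, 196.3636°, 229.0909°, 261.8182°, 294.5455°, 327.2727°


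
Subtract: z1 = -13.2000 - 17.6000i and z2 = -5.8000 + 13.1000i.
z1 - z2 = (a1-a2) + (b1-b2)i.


Real: -13.2 + 5.8 = -7.4
Imag: -17.6 - 13.1 = -30.7

-7.4000 - 30.7000i


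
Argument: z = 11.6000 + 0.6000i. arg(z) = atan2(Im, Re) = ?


Re = 11.6, Im = 0.6
arg = atan2(0.6, 11.6) = 2.9609 degrees

arg(z) = 2.9609 degrees


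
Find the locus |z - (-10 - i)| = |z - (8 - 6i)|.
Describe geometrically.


Equal distances means the locus is the perpendicular bisector of z1 and z2.
Midpoint = ((-10+8)/2, (-1+(-6))/2) = (-1.0000, -3.5000)

Perpendicular bisector through (-1.0000, -3.5000)


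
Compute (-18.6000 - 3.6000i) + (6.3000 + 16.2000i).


Real: -18.6 + 6.3 = -12.3
Imag: -3.6 + 16.2 = 12.6

-12.3000 + 12.6000i


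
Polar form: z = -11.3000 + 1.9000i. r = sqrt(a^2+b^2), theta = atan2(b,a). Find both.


r = sqrt(127.69+3.61) = sqrt(131.3) = 11.4586
theta = atan2(1.9, -11.3) = 170.4555 degrees

r = 11.4586, theta = 170.4555 degrees


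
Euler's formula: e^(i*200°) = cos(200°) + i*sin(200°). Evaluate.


cos(200°) = -0.9397
sin(200°) = -0.3420

e^(i*200°) = -0.9397 - 0.3420i


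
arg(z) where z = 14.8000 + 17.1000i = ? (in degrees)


Re = 14.8, Im = 17.1
arg = atan2(17.1, 14.8) = 49.1239 degrees

arg(z) = 49.1239 degrees


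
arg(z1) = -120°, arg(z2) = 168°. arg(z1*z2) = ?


arg(z1*z2) = -120° + 168° = 48°
Normalized to (-180°, 180°]: 48°

48°


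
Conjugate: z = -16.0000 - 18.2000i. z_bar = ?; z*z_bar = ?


z_bar = -16.0000 + 18.2000i
z*z_bar = (-16)^2 + (-18.2)^2 = 256 + 331.24 = 587.24

z_bar = -16.0000 + 18.2000i, z*z_bar = 587.24


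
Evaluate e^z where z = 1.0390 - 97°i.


e^1.0390 = 2.8264
cos(-97°) = -0.1219
sin(-97°) = -0.99255
Real = 2.8264*(-0.1219) = -0.3445
Imag = 2.8264*(-0.99255) = -2.8053

-0.3445 - 2.8053i


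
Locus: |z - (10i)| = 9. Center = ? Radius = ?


|z - z0| = r is a circle with center z0 and radius r.
Center = (0, 10), radius = 9

Circle with center (0, 10) and radius 9


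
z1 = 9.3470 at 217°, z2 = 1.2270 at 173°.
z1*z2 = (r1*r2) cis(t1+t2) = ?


r = 9.3470 * 1.2270 = 11.4688
theta = 217° + 173° = 390° = 30° (mod 360)

11.4688 cis(30°)


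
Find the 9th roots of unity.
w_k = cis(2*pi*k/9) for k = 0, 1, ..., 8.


The 9th roots of unity are cis(360k/9°) for k=0..8
Angle step = 360/9 = 40°
Primitive root: cis(40°)
Primitive root = 0.7660 + 0.6428i

9 roots at angles: 0°, 40°, 80°, 120°, 160°, 200°, 240°, 280°, 320°


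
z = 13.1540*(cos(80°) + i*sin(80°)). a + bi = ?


a = 13.1540*cos(80°) = 13.1540*0.17365 = 2.2842
b = 13.1540*sin(80°) = 13.1540*0.98481 = 12.9542

2.2842 + 12.9542i


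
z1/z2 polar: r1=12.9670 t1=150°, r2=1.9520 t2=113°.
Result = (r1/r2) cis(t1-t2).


r = 12.9670 / 1.9520 = 6.6429
theta = 150° - 113° = 37° = 37° (mod 360)

6.6429 cis(37°)


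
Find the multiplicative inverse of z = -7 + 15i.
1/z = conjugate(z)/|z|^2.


|z|^2 = 49+225 = 274
1/z = (-7 - 15i)/274

1/z = -0.0255 - 0.0547i


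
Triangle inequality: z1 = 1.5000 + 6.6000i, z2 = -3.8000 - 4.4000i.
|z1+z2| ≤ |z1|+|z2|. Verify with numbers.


|z1| = sqrt(1.5^2 + 6.6^2) = sqrt(45.81) = 6.7683
|z2| = sqrt((-3.8)^2 + (-4.4)^2) = sqrt(33.8) = 5.8138
z1+z2 = -2.3000 + 2.2000i
|z1+z2| = sqrt(10.13) = 3.1828
|z1|+|z2| = 6.7683 + 5.8138 = 12.5821

|z1+z2| = 3.1828 ≤ |z1|+|z2| = 12.5821 (verified)


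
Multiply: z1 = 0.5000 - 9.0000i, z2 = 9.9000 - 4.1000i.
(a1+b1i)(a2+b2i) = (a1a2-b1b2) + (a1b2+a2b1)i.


Real = 0.5*9.9 - (-9)*(-4.1) = 4.95 - 36.9 = -31.95
Imag = 0.5*(-4.1) + 9.9*(-9) = -2.05 - (89.1) = -91.15

-31.9500 - 91.1500i


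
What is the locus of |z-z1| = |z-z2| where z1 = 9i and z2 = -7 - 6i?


Equal distances means the locus is the perpendicular bisector of z1 and z2.
Midpoint = ((0+(-7))/2, (9+(-6))/2) = (-3.5000, 1.5000)

Perpendicular bisector through (-3.5000, 1.5000)


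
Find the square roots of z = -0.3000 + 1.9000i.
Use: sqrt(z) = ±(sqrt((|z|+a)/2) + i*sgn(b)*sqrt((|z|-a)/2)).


|z| = sqrt(0.09+3.61) = 1.9235
sqrt((|z|+a)/2) = sqrt((1.9235+(-0.3))/2) = sqrt(0.8118) = 0.9010
sqrt((|z|-a)/2) = sqrt((1.9235-(-0.3))/2) = sqrt(1.1118) = 1.0544

±(0.9010 + 1.0544i) i.e. 0.9010 + 1.0544i and -0.9010 - 1.0544i


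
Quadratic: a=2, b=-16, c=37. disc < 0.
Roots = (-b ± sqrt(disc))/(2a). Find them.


disc = (-16)^2 - 4*2*37 = 256 - 296 = -40
sqrt(|disc|) = sqrt(40) = 6.3246
Real part = 16/(2*2) = 4.0000
Imag part = 6.3246/(2*2) = 1.5811

4.0000 ± 1.5811i


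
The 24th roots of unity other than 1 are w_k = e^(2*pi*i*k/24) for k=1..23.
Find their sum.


With w = e^(2*pi*i/24), all 24 of the 24th roots of unity w^0 = 1, w, ..., w^(23) sum to 0: 1 + w + ... + w^(23) = (1 - w^24)/(1 - w) = 0 since w^24 = 1, w ≠ 1.
Removing the root 1: w + w^2 + ... + w^(23) = 0 - 1 = -1

Sum = -1


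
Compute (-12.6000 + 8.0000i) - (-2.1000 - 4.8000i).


Real: -12.6 + 2.1 = -10.5
Imag: 8 + 4.8 = 12.8

-10.5000 + 12.8000i


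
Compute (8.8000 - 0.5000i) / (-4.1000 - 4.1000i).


Conjugate of z2 = -4.1000 + 4.1000i
Numerator: (8.8000 - 0.5000i)(-4.1000 + 4.1000i) = -34.0300 + 38.1300i
Denominator: (-4.1)^2 + (-4.1)^2 = 33.62
Result = (-34.0300 + 38.1300i)/33.62

-1.0122 + 1.1341i


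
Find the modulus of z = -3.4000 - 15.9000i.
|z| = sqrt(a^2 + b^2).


|z| = sqrt((-3.4)^2 + (-15.9)^2) = sqrt(11.56 + 252.81) = sqrt(264.37) = 16.2595

|z| = 16.2595


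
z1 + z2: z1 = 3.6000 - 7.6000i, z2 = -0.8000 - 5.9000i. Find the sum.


Real: 3.6 - 0.8 = 2.8
Imag: -7.6 - 5.9 = -13.5

2.8000 - 13.5000i


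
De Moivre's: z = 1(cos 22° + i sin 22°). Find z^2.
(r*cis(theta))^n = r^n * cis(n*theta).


r^2 = 1^2 = 1
n*theta = 2*22° = 44° = 44° (mod 360)
a = 1*cos(44°) = 0.7193
b = 1*sin(44°) = 0.6947

1 cis(44°) = 0.7193 + 0.6947i


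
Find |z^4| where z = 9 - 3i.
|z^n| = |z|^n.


|z| = sqrt(81+9) = sqrt(90) = 9.4868
|z^4| = |z|^4 = (sqrt(90))^4 = 90^2 = 8100

|z^4| = 8100


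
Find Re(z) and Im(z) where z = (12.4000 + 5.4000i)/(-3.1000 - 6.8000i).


Multiply by conjugate: (12.4000 + 5.4000i)(-3.1000 + 6.8000i) / ((-3.1)^2 + (-6.8)^2)
Numerator real = 12.4*(-3.1) + 5.4*(-6.8) = -75.16
Numerator imag = 5.4*(-3.1) - 12.4*(-6.8) = 67.58
Denominator = 55.85
Re(z) = -75.16/55.85 = -1.3457
Im(z) = 67.58/55.85 = 1.2100

Re(z) = -1.3457, Im(z) = 1.2100


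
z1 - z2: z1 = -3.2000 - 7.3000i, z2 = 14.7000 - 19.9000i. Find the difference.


Real: -3.2 - 14.7 = -17.9
Imag: -7.3 + 19.9 = 12.6

-17.9000 + 12.6000i


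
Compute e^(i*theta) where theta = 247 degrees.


cos(247°) = -0.3907
sin(247°) = -0.9205

e^(i*247°) = -0.3907 - 0.9205i


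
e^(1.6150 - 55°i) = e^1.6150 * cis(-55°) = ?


e^1.6150 = 5.0279
cos(-55°) = 0.57358
sin(-55°) = -0.81915
Real = 5.0279*0.57358 = 2.8839
Imag = 5.0279*(-0.81915) = -4.1186

2.8839 - 4.1186i


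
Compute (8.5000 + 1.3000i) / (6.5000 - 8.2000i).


Conjugate of z2 = 6.5000 + 8.2000i
Numerator: (8.5000 + 1.3000i)(6.5000 + 8.2000i) = 44.5900 + 78.1500i
Denominator: 6.5^2 + (-8.2)^2 = 109.49
Result = (44.5900 + 78.1500i)/109.49

0.4073 + 0.7138i


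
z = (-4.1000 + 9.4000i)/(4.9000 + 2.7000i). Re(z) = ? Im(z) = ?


Multiply by conjugate: (-4.1000 + 9.4000i)(4.9000 - 2.7000i) / (4.9^2 + 2.7^2)
Numerator real = -4.1*4.9 + 9.4*2.7 = 5.29
Numerator imag = 9.4*4.9 - (-4.1)*2.7 = 57.13
Denominator = 31.3
Re(z) = 5.29/31.3 = 0.1690
Im(z) = 57.13/31.3 = 1.8252

Re(z) = 0.1690, Im(z) = 1.8252


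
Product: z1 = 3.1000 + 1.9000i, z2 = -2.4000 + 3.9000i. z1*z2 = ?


Real = 3.1*(-2.4) - 1.9*3.9 = -7.44 - 7.41 = -14.85
Imag = 3.1*3.9 - (2.4)*1.9 = 12.09 - (4.56) = 7.53

-14.8500 + 7.5300i


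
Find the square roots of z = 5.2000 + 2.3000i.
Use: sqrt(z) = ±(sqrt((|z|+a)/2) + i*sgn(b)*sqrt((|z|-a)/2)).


|z| = sqrt(27.04+5.29) = 5.6859
sqrt((|z|+a)/2) = sqrt((5.6859+5.2)/2) = sqrt(5.4430) = 2.3330
sqrt((|z|-a)/2) = sqrt((5.6859-5.2)/2) = sqrt(0.2430) = 0.4929

±(2.3330 + 0.4929i) i.e. 2.3330 + 0.4929i and -2.3330 - 0.4929i


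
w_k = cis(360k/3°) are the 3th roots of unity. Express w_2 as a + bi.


Angle = 360*2/3 = 240°
a = cos(240°) = -0.5000
b = sin(240°) = -0.8660

-0.5000 - 0.8660i


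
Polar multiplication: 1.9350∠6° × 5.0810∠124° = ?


r = 1.9350 * 5.0810 = 9.8317
theta = 6° + 124° = 130° = 130° (mod 360)

9.8317 cis(130°)


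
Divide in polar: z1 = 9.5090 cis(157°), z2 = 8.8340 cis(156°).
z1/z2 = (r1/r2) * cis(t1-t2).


r = 9.5090 / 8.8340 = 1.0764
theta = 157° - 156° = 1° = 1° (mod 360)

1.0764 cis(1°)


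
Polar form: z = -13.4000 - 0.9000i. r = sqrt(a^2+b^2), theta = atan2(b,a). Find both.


r = sqrt(179.56+0.81) = sqrt(180.37) = 13.4302
theta = atan2(-0.9, -13.4) = -176.1575 degrees

r = 13.4302, theta = -176.1575 degrees


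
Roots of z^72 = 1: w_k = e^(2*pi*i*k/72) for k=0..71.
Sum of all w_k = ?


The sum of all 72th roots of unity is 0.
Geometric series: (1 - w^72)/(1 - w) = (1-1)/(1-w) = 0 since w^72 = 1, w ≠ 1.
Alternatively: coefficient of z^71 in z^72 - 1 is 0.

0


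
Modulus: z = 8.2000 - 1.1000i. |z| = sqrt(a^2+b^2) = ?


|z| = sqrt(8.2^2 + (-1.1)^2) = sqrt(67.24 + 1.21) = sqrt(68.45) = 8.2735

|z| = 8.2735


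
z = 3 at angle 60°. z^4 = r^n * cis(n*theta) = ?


r^4 = 3^4 = 81
n*theta = 4*60° = 240° = 240° (mod 360)
a = 81*cos(240°) = -40.5000
b = 81*sin(240°) = -70.1481

81 cis(240°) = -40.5000 - 70.1481i


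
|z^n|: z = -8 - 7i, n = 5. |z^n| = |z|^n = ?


|z| = sqrt(64+49) = sqrt(113) = 10.6301
|z^5| = |z|^5 = (sqrt(113))^5 = 113^2 * sqrt(113) = 12769*sqrt(113)

|z^5| = 12769*sqrt(113) ≈ 135736.3319


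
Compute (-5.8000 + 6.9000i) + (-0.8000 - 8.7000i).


Real: -5.8 - 0.8 = -6.6
Imag: 6.9 - 8.7 = -1.8

-6.6000 - 1.8000i


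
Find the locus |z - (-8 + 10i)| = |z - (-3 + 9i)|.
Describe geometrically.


Equal distances means the locus is the perpendicular bisector of z1 and z2.
Midpoint = ((-8+(-3))/2, (10+9)/2) = (-5.5000, 9.5000)

Perpendicular bisector through (-5.5000, 9.5000)


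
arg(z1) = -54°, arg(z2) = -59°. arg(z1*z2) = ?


arg(z1*z2) = -54° - 59° = -113°
Normalized to (-180°, 180°]: -113°

-113°


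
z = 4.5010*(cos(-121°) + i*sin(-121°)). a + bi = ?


a = 4.5010*cos(-121°) = 4.5010*(-0.51504) = -2.3182
b = 4.5010*sin(-121°) = 4.5010*(-0.85717) = -3.8581

-2.3182 - 3.8581i


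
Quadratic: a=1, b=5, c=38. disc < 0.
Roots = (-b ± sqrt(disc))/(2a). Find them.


disc = 5^2 - 4*1*38 = 25 - 152 = -127
sqrt(|disc|) = sqrt(127) = 11.2694
Real part = -5/(2*1) = -2.5000
Imag part = 11.2694/(2*1) = 5.6347

-2.5000 ± 5.6347i


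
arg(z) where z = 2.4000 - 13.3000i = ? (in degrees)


Re = 2.4, Im = -13.3
arg = atan2(-13.3, 2.4) = -79.7710 degrees

arg(z) = -79.7710 degrees


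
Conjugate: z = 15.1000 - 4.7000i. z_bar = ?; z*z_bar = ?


z_bar = 15.1000 + 4.7000i
z*z_bar = 15.1^2 + (-4.7)^2 = 228.01 + 22.09 = 250.1

z_bar = 15.1000 + 4.7000i, z*z_bar = 250.1


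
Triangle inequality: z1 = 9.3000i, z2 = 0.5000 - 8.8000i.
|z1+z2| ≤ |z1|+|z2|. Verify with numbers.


|z1| = sqrt(0^2 + 9.3^2) = sqrt(86.49) = 9.3000
|z2| = sqrt(0.5^2 + (-8.8)^2) = sqrt(77.69) = 8.8142
z1+z2 = 0.5000 + 0.5000i
|z1+z2| = sqrt(0.5) = 0.7071
|z1|+|z2| = 9.3000 + 8.8142 = 18.1142

|z1+z2| = 0.7071 ≤ |z1|+|z2| = 18.1142 (verified)


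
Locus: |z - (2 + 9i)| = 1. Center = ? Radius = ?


|z - z0| = r is a circle with center z0 and radius r.
Center = (2, 9), radius = 1

Circle with center (2, 9) and radius 1


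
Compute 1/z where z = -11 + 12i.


|z|^2 = 121+144 = 265
1/z = (-11 - 12i)/265

1/z = -0.0415 - 0.0453i


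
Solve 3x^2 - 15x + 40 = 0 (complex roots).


disc = (-15)^2 - 4*3*40 = 225 - 480 = -255
sqrt(|disc|) = sqrt(255) = 15.9687
Real part = 15/(2*3) = 2.5000
Imag part = 15.9687/(2*3) = 2.6615

2.5000 ± 2.6615i


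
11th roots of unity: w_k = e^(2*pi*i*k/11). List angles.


The 11th roots of unity are cis(360k/11°) for k=0..10
Angle step = 360/11 = 32.7273°
Primitive root: cis(32.7273°)
Primitive root = 0.8413 + 0.5406i

11 roots at angles: 0°, 32.7273°, 65.4545°, 98.1818°, 130.9091°, 163.6364°, 196.3636°, 229.0909°, 261.8182°, 294.5455°, 327.2727°


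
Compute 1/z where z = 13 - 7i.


|z|^2 = 169+49 = 218
1/z = (13 + 7i)/218

1/z = 0.0596 + 0.0321i


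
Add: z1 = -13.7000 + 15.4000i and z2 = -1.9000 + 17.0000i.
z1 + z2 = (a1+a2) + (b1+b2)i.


Real: -13.7 - 1.9 = -15.6
Imag: 15.4 + 17 = 32.4

-15.6000 + 32.4000i


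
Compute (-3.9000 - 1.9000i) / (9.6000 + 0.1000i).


Conjugate of z2 = 9.6000 - 0.1000i
Numerator: (-3.9000 - 1.9000i)(9.6000 - 0.1000i) = -37.6300 - 17.8500i
Denominator: 9.6^2 + 0.1^2 = 92.17
Result = (-37.6300 - 17.8500i)/92.17

-0.4083 - 0.1937i


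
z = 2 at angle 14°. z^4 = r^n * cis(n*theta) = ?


r^4 = 2^4 = 16
n*theta = 4*14° = 56° = 56° (mod 360)
a = 16*cos(56°) = 8.9471
b = 16*sin(56°) = 13.2646

16 cis(56°) = 8.9471 + 13.2646i


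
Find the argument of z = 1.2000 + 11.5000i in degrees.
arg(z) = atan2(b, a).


Re = 1.2, Im = 11.5
arg = atan2(11.5, 1.2) = 84.0429 degrees

arg(z) = 84.0429 degrees


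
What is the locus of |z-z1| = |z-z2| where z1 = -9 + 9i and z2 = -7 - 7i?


Equal distances means the locus is the perpendicular bisector of z1 and z2.
Midpoint = ((-9+(-7))/2, (9+(-7))/2) = (-8.0000, 1.0000)

Perpendicular bisector through (-8.0000, 1.0000)


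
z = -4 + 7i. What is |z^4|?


|z| = sqrt(16+49) = sqrt(65) = 8.0623
|z^4| = |z|^4 = (sqrt(65))^4 = 65^2 = 4225

|z^4| = 4225


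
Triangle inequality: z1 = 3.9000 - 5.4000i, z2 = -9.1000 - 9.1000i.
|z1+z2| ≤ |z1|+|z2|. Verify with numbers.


|z1| = sqrt(3.9^2 + (-5.4)^2) = sqrt(44.37) = 6.6611
|z2| = sqrt((-9.1)^2 + (-9.1)^2) = sqrt(165.62) = 12.8693
z1+z2 = -5.2000 - 14.5000i
|z1+z2| = sqrt(237.29) = 15.4042
|z1|+|z2| = 6.6611 + 12.8693 = 19.5304

|z1+z2| = 15.4042 ≤ |z1|+|z2| = 19.5304 (verified)


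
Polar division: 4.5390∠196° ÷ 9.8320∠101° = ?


r = 4.5390 / 9.8320 = 0.4617
theta = 196° - 101° = 95° = 95° (mod 360)

0.4617 cis(95°)


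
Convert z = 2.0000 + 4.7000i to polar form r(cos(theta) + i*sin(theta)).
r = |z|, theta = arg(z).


r = sqrt(4+22.09) = sqrt(26.09) = 5.1078
theta = atan2(4.7, 2) = 66.9487 degrees

r = 5.1078, theta = 66.9487 degrees


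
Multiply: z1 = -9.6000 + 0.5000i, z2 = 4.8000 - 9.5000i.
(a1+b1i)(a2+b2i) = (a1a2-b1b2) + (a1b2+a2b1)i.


Real = -9.6*4.8 - 0.5*(-9.5) = -46.08 - (-4.75) = -41.33
Imag = -9.6*(-9.5) + 4.8*0.5 = 91.2 + 2.4 = 93.6

-41.3300 + 93.6000i


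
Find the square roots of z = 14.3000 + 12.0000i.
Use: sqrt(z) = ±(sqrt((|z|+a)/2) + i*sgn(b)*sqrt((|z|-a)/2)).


|z| = sqrt(204.49+144) = 18.6679
sqrt((|z|+a)/2) = sqrt((18.6679+14.3)/2) = sqrt(16.4839) = 4.0600
sqrt((|z|-a)/2) = sqrt((18.6679-14.3)/2) = sqrt(2.1839) = 1.4778

±(4.0600 + 1.4778i) i.e. 4.0600 + 1.4778i and -4.0600 - 1.4778i


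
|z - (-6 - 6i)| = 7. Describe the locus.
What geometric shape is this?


|z - z0| = r is a circle with center z0 and radius r.
Center = (-6, -6), radius = 7

Circle with center (-6, -6) and radius 7


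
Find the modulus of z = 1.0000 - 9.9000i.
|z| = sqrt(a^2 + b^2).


|z| = sqrt(1^2 + (-9.9)^2) = sqrt(1 + 98.01) = sqrt(99.01) = 9.9504

|z| = 9.9504


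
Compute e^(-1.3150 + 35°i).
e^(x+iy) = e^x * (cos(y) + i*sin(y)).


e^-1.3150 = 0.2685
cos(35°) = 0.81915
sin(35°) = 0.5736
Real = 0.2685*0.81915 = 0.2199
Imag = 0.2685*0.5736 = 0.1540

0.2199 + 0.1540i


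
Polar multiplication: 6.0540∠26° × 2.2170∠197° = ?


r = 6.0540 * 2.2170 = 13.4217
theta = 26° + 197° = 223° = 223° (mod 360)

13.4217 cis(223°)


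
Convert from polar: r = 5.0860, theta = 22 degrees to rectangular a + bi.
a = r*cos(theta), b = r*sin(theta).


a = 5.0860*cos(22°) = 5.0860*0.9272 = 4.7157
b = 5.0860*sin(22°) = 5.0860*0.3746 = 1.9052

4.7157 + 1.9052i


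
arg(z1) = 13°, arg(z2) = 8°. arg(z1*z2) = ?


arg(z1*z2) = 13° + 8° = 21°
Normalized to (-180°, 180°]: 21°

21°


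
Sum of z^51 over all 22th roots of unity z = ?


The roots are w_k = w^k with w = e^(2*pi*i/22), and (w^k)^51 = (w^51)^k.
So S = 1 + u + u^2 + ... + u^(21) with u = w^51.
51 = 2*22 + 7, so 51 is not a multiple of 22: u = (w^22)^2 * w^7 = w^7 ≠ 1 (w is a primitive 22th root), while u^22 = (w^22)^51 = 1.
Geometric series: S = (1 - u^22)/(1 - u) = (1 - 1)/(1 - u) = 0

S = 0


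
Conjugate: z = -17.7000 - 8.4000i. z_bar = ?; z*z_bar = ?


z_bar = -17.7000 + 8.4000i
z*z_bar = (-17.7)^2 + (-8.4)^2 = 313.29 + 70.56 = 383.85

z_bar = -17.7000 + 8.4000i, z*z_bar = 383.85


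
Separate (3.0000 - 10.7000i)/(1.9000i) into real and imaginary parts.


Multiply by conjugate: (3.0000 - 10.7000i)(-1.9000i) / (0^2 + 1.9^2)
Numerator real = 3*0 - (10.7)*1.9 = -20.33
Numerator imag = -10.7*0 - 3*1.9 = -5.7
Denominator = 3.61
Re(z) = -20.33/3.61 = -5.6316
Im(z) = -5.7/3.61 = -1.5789

Re(z) = -5.6316, Im(z) = -1.5789
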